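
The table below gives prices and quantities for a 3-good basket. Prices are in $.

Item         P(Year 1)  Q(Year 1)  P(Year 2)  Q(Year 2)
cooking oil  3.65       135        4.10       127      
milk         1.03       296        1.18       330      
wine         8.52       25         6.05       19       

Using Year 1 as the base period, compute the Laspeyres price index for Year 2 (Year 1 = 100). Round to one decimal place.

Laspeyres price index uses base-period quantities as weights.
ΣP(Year 2)·Q(Year 1) = 4.10×135 + 1.18×296 + 6.05×25 = 553.5 + 349.28 + 151.25 = 1054.03
ΣP(Year 1)·Q(Year 1) = 3.65×135 + 1.03×296 + 8.52×25 = 492.75 + 304.88 + 213 = 1010.63
Index = 1054.03 / 1010.63 × 100 = 104.2944

104.3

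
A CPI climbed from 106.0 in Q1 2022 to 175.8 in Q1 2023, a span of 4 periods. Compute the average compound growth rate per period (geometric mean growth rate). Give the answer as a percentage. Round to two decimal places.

Growth factor = (175.8/106.0)^(1/4) = (1.658491)^(1/4) = 1.134823
Growth rate = 1.134823 − 1 = 0.134823 = 13.4823%

13.48%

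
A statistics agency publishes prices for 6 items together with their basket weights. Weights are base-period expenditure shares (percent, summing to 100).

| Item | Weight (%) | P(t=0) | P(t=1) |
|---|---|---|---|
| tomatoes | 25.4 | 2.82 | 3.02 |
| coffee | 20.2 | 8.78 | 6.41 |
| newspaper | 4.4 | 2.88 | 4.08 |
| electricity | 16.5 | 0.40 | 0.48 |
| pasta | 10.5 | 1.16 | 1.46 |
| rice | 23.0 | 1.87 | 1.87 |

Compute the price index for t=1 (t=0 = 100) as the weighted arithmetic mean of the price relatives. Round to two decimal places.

tomatoes: 25.4 × (3.02/2.82) = 25.4 × 1.070922 = 27.2014
coffee: 20.2 × (6.41/8.78) = 20.2 × 0.730068 = 14.7474
newspaper: 4.4 × (4.08/2.88) = 4.4 × 1.416667 = 6.2333
electricity: 16.5 × (0.48/0.40) = 16.5 × 1.200000 = 19.8000
pasta: 10.5 × (1.46/1.16) = 10.5 × 1.258621 = 13.2155
rice: 23.0 × (1.87/1.87) = 23.0 × 1.000000 = 23.0000
Index = Σ wᵢ·(p₁ᵢ/p₀ᵢ) = 27.2014 + 14.7474 + 6.2333 + 19.8000 + 13.2155 + 23.0000 = 104.1976

104.20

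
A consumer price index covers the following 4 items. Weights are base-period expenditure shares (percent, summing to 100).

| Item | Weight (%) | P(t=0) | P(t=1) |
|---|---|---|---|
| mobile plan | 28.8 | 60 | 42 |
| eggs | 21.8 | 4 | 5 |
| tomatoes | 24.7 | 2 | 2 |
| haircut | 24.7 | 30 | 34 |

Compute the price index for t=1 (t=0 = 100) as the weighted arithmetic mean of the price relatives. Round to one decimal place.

100.1

mobile plan: 28.8 × (42/60) = 28.8 × 0.700000 = 20.1600
eggs: 21.8 × (5/4) = 21.8 × 1.250000 = 27.2500
tomatoes: 24.7 × (2/2) = 24.7 × 1.000000 = 24.7000
haircut: 24.7 × (34/30) = 24.7 × 1.133333 = 27.9933
Index = Σ wᵢ·(p₁ᵢ/p₀ᵢ) = 20.1600 + 27.2500 + 24.7000 + 27.9933 = 100.1033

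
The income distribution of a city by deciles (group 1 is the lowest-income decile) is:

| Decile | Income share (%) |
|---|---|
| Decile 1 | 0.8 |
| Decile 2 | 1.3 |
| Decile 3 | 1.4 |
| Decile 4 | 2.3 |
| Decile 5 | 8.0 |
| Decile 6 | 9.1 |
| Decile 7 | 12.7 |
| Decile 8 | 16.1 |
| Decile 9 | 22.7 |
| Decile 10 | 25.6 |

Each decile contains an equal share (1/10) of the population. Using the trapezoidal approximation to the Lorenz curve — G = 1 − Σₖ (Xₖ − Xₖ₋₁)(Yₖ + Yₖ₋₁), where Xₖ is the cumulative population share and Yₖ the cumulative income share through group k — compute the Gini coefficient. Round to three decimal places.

Cumulative income shares Yₖ: 0.0080, 0.0210, 0.0350, 0.0580, 0.1380, 0.2290, 0.3560, 0.5170, 0.7440, 1.0000
Σ (Xₖ−Xₖ₋₁)(Yₖ+Yₖ₋₁) = (1/10)(0.0080+0.0000) + (1/10)(0.0210+0.0080) + (1/10)(0.0350+0.0210) + (1/10)(0.0580+0.0350) + (1/10)(0.1380+0.0580) + (1/10)(0.2290+0.1380) + (1/10)(0.3560+0.2290) + (1/10)(0.5170+0.3560) + (1/10)(0.7440+0.5170) + (1/10)(1.0000+0.7440)
  = 0.0008 + 0.0029 + 0.0056 + 0.0093 + 0.0196 + 0.0367 + 0.0585 + 0.0873 + 0.1261 + 0.1744 = 0.5212
G = 1 − 0.5212 = 0.4788

0.479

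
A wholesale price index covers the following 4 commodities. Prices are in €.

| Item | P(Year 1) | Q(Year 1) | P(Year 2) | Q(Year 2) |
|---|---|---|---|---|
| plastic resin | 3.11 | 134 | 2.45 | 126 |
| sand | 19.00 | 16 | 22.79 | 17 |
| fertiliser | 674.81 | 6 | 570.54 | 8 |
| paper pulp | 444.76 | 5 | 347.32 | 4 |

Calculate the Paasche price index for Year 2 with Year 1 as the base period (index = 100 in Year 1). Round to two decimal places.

Paasche price index uses current-period quantities as weights.
ΣP(Year 2)·Q(Year 2) = 2.45×126 + 22.79×17 + 570.54×8 + 347.32×4 = 308.7 + 387.43 + 4564.32 + 1389.28 = 6649.73
ΣP(Year 1)·Q(Year 2) = 3.11×126 + 19.00×17 + 674.81×8 + 444.76×4 = 391.86 + 323 + 5398.48 + 1779.04 = 7892.38
Index = 6649.73 / 7892.38 × 100 = 84.2551

84.26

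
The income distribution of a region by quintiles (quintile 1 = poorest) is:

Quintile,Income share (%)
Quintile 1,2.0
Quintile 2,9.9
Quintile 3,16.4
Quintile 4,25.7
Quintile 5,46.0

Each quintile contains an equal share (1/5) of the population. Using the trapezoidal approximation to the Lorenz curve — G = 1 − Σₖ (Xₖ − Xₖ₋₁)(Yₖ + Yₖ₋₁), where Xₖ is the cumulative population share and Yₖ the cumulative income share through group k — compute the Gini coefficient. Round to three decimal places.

Cumulative income shares Yₖ: 0.0200, 0.1190, 0.2830, 0.5400, 1.0000
Σ (Xₖ−Xₖ₋₁)(Yₖ+Yₖ₋₁) = (1/5)(0.0200+0.0000) + (1/5)(0.1190+0.0200) + (1/5)(0.2830+0.1190) + (1/5)(0.5400+0.2830) + (1/5)(1.0000+0.5400)
  = 0.0040 + 0.0278 + 0.0804 + 0.1646 + 0.3080 = 0.5848
G = 1 − 0.5848 = 0.4152

0.415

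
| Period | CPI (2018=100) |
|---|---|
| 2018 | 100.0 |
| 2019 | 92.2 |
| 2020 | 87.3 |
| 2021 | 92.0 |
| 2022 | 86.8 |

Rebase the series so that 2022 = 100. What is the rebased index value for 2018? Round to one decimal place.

115.2

Rebased(2018) = 100.0 / 86.8 × 100 = 115.2074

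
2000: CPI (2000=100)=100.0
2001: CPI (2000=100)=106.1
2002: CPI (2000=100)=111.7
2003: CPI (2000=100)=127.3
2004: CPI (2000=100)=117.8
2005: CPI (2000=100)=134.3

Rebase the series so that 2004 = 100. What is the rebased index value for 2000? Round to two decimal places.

84.89

Rebased(2000) = 100.0 / 117.8 × 100 = 84.8896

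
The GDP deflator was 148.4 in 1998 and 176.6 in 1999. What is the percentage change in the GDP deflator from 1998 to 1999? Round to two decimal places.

Change = (176.6 − 148.4) / 148.4 × 100
       = 28.2 / 148.4 × 100 = 19.0027%

19.00%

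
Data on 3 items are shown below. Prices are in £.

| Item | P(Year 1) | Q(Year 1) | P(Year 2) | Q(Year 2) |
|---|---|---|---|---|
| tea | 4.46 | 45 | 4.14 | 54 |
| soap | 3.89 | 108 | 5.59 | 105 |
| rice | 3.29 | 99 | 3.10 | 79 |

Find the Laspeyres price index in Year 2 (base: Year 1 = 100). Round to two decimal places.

115.89

Laspeyres price index uses base-period quantities as weights.
ΣP(Year 2)·Q(Year 1) = 4.14×45 + 5.59×108 + 3.10×99 = 186.3 + 603.72 + 306.9 = 1096.92
ΣP(Year 1)·Q(Year 1) = 4.46×45 + 3.89×108 + 3.29×99 = 200.7 + 420.12 + 325.71 = 946.53
Index = 1096.92 / 946.53 × 100 = 115.8886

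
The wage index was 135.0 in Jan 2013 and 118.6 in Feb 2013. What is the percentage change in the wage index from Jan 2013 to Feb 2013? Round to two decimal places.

Change = (118.6 − 135.0) / 135.0 × 100
       = -16.4 / 135.0 × 100 = -12.1481%

-12.15%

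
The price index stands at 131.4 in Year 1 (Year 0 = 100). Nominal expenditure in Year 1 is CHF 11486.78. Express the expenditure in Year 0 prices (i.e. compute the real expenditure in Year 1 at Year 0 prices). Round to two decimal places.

Real = Nominal ÷ (Index/100) = 11486.78 ÷ (131.4/100)
     = 11486.78 ÷ 1.314 = 8741.8417

8741.84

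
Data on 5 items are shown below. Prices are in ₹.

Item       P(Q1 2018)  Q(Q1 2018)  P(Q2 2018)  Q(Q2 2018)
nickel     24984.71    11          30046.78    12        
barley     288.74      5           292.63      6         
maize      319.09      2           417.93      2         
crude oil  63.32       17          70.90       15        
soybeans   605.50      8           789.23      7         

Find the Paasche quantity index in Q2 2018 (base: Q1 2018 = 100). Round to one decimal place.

108.6

Paasche quantity index uses current-period prices as weights.
ΣP(Q2 2018)·Q(Q2 2018) = 30046.78×12 + 292.63×6 + 417.93×2 + 70.90×15 + 789.23×7 = 360561.36 + 1755.78 + 835.86 + 1063.5 + 5524.61 = 369741.11
ΣP(Q2 2018)·Q(Q1 2018) = 30046.78×11 + 292.63×5 + 417.93×2 + 70.90×17 + 789.23×8 = 330514.58 + 1463.15 + 835.86 + 1205.3 + 6313.84 = 340332.73
Index = 369741.11 / 340332.73 × 100 = 108.6411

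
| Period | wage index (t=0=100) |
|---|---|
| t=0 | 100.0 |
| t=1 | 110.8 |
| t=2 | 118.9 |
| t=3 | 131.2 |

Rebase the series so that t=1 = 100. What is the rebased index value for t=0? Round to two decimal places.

Rebased(t=0) = 100.0 / 110.8 × 100 = 90.2527

90.25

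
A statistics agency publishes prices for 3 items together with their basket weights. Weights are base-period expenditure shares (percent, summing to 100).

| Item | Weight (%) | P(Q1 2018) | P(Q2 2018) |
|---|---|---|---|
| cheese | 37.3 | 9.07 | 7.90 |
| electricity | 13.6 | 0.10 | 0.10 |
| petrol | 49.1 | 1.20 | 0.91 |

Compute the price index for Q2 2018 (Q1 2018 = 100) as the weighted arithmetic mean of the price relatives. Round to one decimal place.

cheese: 37.3 × (7.90/9.07) = 37.3 × 0.871003 = 32.4884
electricity: 13.6 × (0.10/0.10) = 13.6 × 1.000000 = 13.6000
petrol: 49.1 × (0.91/1.20) = 49.1 × 0.758333 = 37.2342
Index = Σ wᵢ·(p₁ᵢ/p₀ᵢ) = 32.4884 + 13.6000 + 37.2342 = 83.3226

83.3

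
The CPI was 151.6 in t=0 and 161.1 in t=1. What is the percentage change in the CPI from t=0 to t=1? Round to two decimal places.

Change = (161.1 − 151.6) / 151.6 × 100
       = 9.5 / 151.6 × 100 = 6.2665%

6.27%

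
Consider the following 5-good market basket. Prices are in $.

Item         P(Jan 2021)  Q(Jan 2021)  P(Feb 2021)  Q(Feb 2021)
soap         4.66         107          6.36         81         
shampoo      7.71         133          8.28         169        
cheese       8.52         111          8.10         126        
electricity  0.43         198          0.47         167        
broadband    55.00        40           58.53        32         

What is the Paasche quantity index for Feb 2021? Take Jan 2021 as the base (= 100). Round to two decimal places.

95.53

Paasche quantity index uses current-period prices as weights.
ΣP(Feb 2021)·Q(Feb 2021) = 6.36×81 + 8.28×169 + 8.10×126 + 0.47×167 + 58.53×32 = 515.16 + 1399.32 + 1020.6 + 78.49 + 1872.96 = 4886.53
ΣP(Feb 2021)·Q(Jan 2021) = 6.36×107 + 8.28×133 + 8.10×111 + 0.47×198 + 58.53×40 = 680.52 + 1101.24 + 899.1 + 93.06 + 2341.2 = 5115.12
Index = 4886.53 / 5115.12 × 100 = 95.5311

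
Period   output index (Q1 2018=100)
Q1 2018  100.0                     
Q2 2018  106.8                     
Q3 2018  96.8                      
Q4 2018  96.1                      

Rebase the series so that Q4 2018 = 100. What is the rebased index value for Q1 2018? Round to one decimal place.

104.1

Rebased(Q1 2018) = 100.0 / 96.1 × 100 = 104.0583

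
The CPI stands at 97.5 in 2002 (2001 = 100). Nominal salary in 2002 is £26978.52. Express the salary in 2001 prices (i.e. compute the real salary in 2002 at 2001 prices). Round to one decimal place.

Real = Nominal ÷ (Index/100) = 26978.52 ÷ (97.5/100)
     = 26978.52 ÷ 0.975 = 27670.2769

27670.3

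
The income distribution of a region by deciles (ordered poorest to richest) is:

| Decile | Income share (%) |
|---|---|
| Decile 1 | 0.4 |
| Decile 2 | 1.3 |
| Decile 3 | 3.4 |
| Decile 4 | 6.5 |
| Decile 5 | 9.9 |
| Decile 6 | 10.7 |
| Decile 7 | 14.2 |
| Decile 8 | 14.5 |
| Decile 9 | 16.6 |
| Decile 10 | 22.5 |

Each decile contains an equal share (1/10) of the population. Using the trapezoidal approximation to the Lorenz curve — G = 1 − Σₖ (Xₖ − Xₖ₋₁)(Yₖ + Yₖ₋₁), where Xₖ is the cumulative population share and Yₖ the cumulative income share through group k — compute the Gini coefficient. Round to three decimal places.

Cumulative income shares Yₖ: 0.0040, 0.0170, 0.0510, 0.1160, 0.2150, 0.3220, 0.4640, 0.6090, 0.7750, 1.0000
Σ (Xₖ−Xₖ₋₁)(Yₖ+Yₖ₋₁) = (1/10)(0.0040+0.0000) + (1/10)(0.0170+0.0040) + (1/10)(0.0510+0.0170) + (1/10)(0.1160+0.0510) + (1/10)(0.2150+0.1160) + (1/10)(0.3220+0.2150) + (1/10)(0.4640+0.3220) + (1/10)(0.6090+0.4640) + (1/10)(0.7750+0.6090) + (1/10)(1.0000+0.7750)
  = 0.0004 + 0.0021 + 0.0068 + 0.0167 + 0.0331 + 0.0537 + 0.0786 + 0.1073 + 0.1384 + 0.1775 = 0.6146
G = 1 − 0.6146 = 0.3854

0.385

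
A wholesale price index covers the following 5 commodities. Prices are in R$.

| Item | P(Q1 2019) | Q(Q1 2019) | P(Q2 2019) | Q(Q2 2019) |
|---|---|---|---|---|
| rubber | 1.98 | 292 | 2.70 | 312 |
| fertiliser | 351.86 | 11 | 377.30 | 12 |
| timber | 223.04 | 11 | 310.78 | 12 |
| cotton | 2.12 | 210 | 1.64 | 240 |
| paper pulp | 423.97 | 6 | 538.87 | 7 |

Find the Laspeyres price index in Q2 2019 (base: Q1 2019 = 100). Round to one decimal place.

Laspeyres price index uses base-period quantities as weights.
ΣP(Q2 2019)·Q(Q1 2019) = 2.70×292 + 377.30×11 + 310.78×11 + 1.64×210 + 538.87×6 = 788.4 + 4150.3 + 3418.58 + 344.4 + 3233.22 = 11934.9
ΣP(Q1 2019)·Q(Q1 2019) = 1.98×292 + 351.86×11 + 223.04×11 + 2.12×210 + 423.97×6 = 578.16 + 3870.46 + 2453.44 + 445.2 + 2543.82 = 9891.08
Index = 11934.9 / 9891.08 × 100 = 120.6633

120.7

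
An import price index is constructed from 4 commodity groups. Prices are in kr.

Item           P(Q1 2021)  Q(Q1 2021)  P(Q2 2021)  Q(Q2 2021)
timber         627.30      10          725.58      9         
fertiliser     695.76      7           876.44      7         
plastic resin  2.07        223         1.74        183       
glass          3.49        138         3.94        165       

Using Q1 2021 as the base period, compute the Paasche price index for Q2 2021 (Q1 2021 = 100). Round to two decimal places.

118.86

Paasche price index uses current-period quantities as weights.
ΣP(Q2 2021)·Q(Q2 2021) = 725.58×9 + 876.44×7 + 1.74×183 + 3.94×165 = 6530.22 + 6135.08 + 318.42 + 650.1 = 13633.82
ΣP(Q1 2021)·Q(Q2 2021) = 627.30×9 + 695.76×7 + 2.07×183 + 3.49×165 = 5645.7 + 4870.32 + 378.81 + 575.85 = 11470.68
Index = 13633.82 / 11470.68 × 100 = 118.8580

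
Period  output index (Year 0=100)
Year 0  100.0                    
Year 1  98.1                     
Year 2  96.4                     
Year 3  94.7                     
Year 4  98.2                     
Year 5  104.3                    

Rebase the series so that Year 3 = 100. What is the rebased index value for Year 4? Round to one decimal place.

Rebased(Year 4) = 98.2 / 94.7 × 100 = 103.6959

103.7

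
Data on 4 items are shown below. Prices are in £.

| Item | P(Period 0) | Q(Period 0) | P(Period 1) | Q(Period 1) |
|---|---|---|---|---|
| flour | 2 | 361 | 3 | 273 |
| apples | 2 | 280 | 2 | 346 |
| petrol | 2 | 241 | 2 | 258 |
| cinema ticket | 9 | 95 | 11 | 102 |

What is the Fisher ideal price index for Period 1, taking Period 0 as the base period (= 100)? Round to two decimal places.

Laspeyres component (base-period weights):
ΣP(Period 1)Q(Period 0) = 3×361 + 2×280 + 2×241 + 11×95 = 1083 + 560 + 482 + 1045 = 3170
ΣP(Period 0)Q(Period 0) = 2×361 + 2×280 + 2×241 + 9×95 = 722 + 560 + 482 + 855 = 2619
L = 3170 / 2619 × 100 = 121.0386
Paasche component (current-period weights):
ΣP(Period 1)Q(Period 1) = 3×273 + 2×346 + 2×258 + 11×102 = 819 + 692 + 516 + 1122 = 3149
ΣP(Period 0)Q(Period 1) = 2×273 + 2×346 + 2×258 + 9×102 = 546 + 692 + 516 + 918 = 2672
P = 3149 / 2672 × 100 = 117.8518
Fisher = √(L × P) = √(121.0386 × 117.8518) = 119.4346

119.43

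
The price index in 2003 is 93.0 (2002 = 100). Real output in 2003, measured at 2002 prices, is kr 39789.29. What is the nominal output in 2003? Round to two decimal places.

Nominal = Real × (Index/100) = 39789.29 × (93.0/100)
        = 39789.29 × 0.930 = 37004.0397

37004.04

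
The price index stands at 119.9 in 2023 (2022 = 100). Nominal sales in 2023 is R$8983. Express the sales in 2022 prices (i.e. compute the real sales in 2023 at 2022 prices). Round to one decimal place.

Real = Nominal ÷ (Index/100) = 8983 ÷ (119.9/100)
     = 8983 ÷ 1.199 = 7492.0767

7492.1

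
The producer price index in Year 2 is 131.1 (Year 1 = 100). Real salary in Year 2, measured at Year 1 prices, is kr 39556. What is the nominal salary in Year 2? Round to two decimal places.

Nominal = Real × (Index/100) = 39556 × (131.1/100)
        = 39556 × 1.311 = 51857.9160

51857.92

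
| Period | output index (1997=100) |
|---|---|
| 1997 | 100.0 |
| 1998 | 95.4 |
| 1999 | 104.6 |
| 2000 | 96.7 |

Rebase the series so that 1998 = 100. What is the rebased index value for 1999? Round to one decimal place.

109.6

Rebased(1999) = 104.6 / 95.4 × 100 = 109.6436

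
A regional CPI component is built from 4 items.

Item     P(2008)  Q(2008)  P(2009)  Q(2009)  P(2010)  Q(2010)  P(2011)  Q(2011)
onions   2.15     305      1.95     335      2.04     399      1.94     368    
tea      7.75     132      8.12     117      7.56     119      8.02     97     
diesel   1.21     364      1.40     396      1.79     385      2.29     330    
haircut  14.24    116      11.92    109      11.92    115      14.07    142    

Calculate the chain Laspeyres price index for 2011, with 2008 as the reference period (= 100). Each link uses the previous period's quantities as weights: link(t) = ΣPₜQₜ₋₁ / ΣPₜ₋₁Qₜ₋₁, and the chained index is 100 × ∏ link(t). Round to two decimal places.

Link 2008→2009:
ΣP(2009)Q(2008) = 1.95×305 + 8.12×132 + 1.40×364 + 11.92×116 = 594.75 + 1071.84 + 509.6 + 1382.72 = 3558.91
ΣP(2008)Q(2008) = 2.15×305 + 7.75×132 + 1.21×364 + 14.24×116 = 655.75 + 1023 + 440.44 + 1651.84 = 3771.03
link = 3558.91/3771.03 = 0.943750
Link 2009→2010:
ΣP(2010)Q(2009) = 2.04×335 + 7.56×117 + 1.79×396 + 11.92×109 = 683.4 + 884.52 + 708.84 + 1299.28 = 3576.04
ΣP(2009)Q(2009) = 1.95×335 + 8.12×117 + 1.40×396 + 11.92×109 = 653.25 + 950.04 + 554.4 + 1299.28 = 3456.97
link = 3576.04/3456.97 = 1.034443
Link 2010→2011:
ΣP(2011)Q(2010) = 1.94×399 + 8.02×119 + 2.29×385 + 14.07×115 = 774.06 + 954.38 + 881.65 + 1618.05 = 4228.14
ΣP(2010)Q(2010) = 2.04×399 + 7.56×119 + 1.79×385 + 11.92×115 = 813.96 + 899.64 + 689.15 + 1370.8 = 3773.55
link = 4228.14/3773.55 = 1.120467
Chained index = 100 × 0.943750 × 1.034443 × 1.120467 = 109.3863

109.39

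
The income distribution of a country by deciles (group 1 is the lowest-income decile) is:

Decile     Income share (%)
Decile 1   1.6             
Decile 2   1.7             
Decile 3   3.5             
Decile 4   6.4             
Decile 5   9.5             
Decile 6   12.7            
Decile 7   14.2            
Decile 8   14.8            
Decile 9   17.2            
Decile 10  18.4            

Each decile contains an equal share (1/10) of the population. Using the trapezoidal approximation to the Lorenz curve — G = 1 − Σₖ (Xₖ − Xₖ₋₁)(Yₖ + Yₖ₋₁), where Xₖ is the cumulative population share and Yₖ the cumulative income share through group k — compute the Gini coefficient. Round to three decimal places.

0.343

Cumulative income shares Yₖ: 0.0160, 0.0330, 0.0680, 0.1320, 0.2270, 0.3540, 0.4960, 0.6440, 0.8160, 1.0000
Σ (Xₖ−Xₖ₋₁)(Yₖ+Yₖ₋₁) = (1/10)(0.0160+0.0000) + (1/10)(0.0330+0.0160) + (1/10)(0.0680+0.0330) + (1/10)(0.1320+0.0680) + (1/10)(0.2270+0.1320) + (1/10)(0.3540+0.2270) + (1/10)(0.4960+0.3540) + (1/10)(0.6440+0.4960) + (1/10)(0.8160+0.6440) + (1/10)(1.0000+0.8160)
  = 0.0016 + 0.0049 + 0.0101 + 0.0200 + 0.0359 + 0.0581 + 0.0850 + 0.1140 + 0.1460 + 0.1816 = 0.6572
G = 1 − 0.6572 = 0.3428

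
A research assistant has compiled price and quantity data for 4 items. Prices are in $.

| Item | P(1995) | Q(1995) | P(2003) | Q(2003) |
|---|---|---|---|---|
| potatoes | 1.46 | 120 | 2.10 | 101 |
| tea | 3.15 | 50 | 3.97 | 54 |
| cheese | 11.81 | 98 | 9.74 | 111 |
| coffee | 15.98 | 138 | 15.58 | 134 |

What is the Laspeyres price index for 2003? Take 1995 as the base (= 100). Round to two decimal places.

Laspeyres price index uses base-period quantities as weights.
ΣP(2003)·Q(1995) = 2.10×120 + 3.97×50 + 9.74×98 + 15.58×138 = 252 + 198.5 + 954.52 + 2150.04 = 3555.06
ΣP(1995)·Q(1995) = 1.46×120 + 3.15×50 + 11.81×98 + 15.98×138 = 175.2 + 157.5 + 1157.38 + 2205.24 = 3695.32
Index = 3555.06 / 3695.32 × 100 = 96.2044

96.20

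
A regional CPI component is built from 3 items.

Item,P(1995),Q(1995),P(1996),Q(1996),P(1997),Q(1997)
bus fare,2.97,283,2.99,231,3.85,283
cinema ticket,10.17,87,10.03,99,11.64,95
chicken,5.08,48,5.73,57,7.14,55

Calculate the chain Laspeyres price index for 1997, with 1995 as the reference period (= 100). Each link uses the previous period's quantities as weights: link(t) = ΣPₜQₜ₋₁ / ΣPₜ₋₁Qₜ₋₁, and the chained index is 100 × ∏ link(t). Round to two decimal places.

123.34

Link 1995→1996:
ΣP(1996)Q(1995) = 2.99×283 + 10.03×87 + 5.73×48 = 846.17 + 872.61 + 275.04 = 1993.82
ΣP(1995)Q(1995) = 2.97×283 + 10.17×87 + 5.08×48 = 840.51 + 884.79 + 243.84 = 1969.14
link = 1993.82/1969.14 = 1.012533
Link 1996→1997:
ΣP(1997)Q(1996) = 3.85×231 + 11.64×99 + 7.14×57 = 889.35 + 1152.36 + 406.98 = 2448.69
ΣP(1996)Q(1996) = 2.99×231 + 10.03×99 + 5.73×57 = 690.69 + 992.97 + 326.61 = 2010.27
link = 2448.69/2010.27 = 1.218090
Chained index = 100 × 1.012533 × 1.218090 = 123.3357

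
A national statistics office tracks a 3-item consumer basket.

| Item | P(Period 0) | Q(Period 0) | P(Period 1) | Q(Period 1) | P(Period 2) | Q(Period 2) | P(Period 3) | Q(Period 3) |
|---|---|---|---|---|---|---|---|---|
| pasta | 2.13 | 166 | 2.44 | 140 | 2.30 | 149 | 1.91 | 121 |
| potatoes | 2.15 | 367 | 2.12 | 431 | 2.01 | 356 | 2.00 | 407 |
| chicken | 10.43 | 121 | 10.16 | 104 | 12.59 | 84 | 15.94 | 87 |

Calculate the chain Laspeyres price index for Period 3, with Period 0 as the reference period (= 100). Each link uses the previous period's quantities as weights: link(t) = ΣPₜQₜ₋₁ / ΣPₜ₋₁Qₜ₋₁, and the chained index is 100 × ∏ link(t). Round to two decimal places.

Link Period 0→Period 1:
ΣP(Period 1)Q(Period 0) = 2.44×166 + 2.12×367 + 10.16×121 = 405.04 + 778.04 + 1229.36 = 2412.44
ΣP(Period 0)Q(Period 0) = 2.13×166 + 2.15×367 + 10.43×121 = 353.58 + 789.05 + 1262.03 = 2404.66
link = 2412.44/2404.66 = 1.003235
Link Period 1→Period 2:
ΣP(Period 2)Q(Period 1) = 2.30×140 + 2.01×431 + 12.59×104 = 322 + 866.31 + 1309.36 = 2497.67
ΣP(Period 1)Q(Period 1) = 2.44×140 + 2.12×431 + 10.16×104 = 341.6 + 913.72 + 1056.64 = 2311.96
link = 2497.67/2311.96 = 1.080326
Link Period 2→Period 3:
ΣP(Period 3)Q(Period 2) = 1.91×149 + 2.00×356 + 15.94×84 = 284.59 + 712 + 1338.96 = 2335.55
ΣP(Period 2)Q(Period 2) = 2.30×149 + 2.01×356 + 12.59×84 = 342.7 + 715.56 + 1057.56 = 2115.82
link = 2335.55/2115.82 = 1.103851
Chained index = 100 × 1.003235 × 1.080326 × 1.103851 = 119.6377

119.64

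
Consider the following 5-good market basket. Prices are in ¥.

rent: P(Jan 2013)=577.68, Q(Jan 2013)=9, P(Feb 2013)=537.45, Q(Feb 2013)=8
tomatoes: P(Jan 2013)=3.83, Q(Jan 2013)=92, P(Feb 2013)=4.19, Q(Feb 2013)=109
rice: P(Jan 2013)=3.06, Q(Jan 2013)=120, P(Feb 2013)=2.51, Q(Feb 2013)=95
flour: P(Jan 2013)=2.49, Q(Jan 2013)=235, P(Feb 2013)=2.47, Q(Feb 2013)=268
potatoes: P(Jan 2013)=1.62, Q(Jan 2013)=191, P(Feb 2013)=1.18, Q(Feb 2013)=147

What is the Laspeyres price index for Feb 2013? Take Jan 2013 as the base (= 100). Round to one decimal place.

92.9

Laspeyres price index uses base-period quantities as weights.
ΣP(Feb 2013)·Q(Jan 2013) = 537.45×9 + 4.19×92 + 2.51×120 + 2.47×235 + 1.18×191 = 4837.05 + 385.48 + 301.2 + 580.45 + 225.38 = 6329.56
ΣP(Jan 2013)·Q(Jan 2013) = 577.68×9 + 3.83×92 + 3.06×120 + 2.49×235 + 1.62×191 = 5199.12 + 352.36 + 367.2 + 585.15 + 309.42 = 6813.25
Index = 6329.56 / 6813.25 × 100 = 92.9007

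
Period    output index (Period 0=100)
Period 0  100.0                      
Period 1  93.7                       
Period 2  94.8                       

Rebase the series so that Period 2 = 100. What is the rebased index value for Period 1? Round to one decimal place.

Rebased(Period 1) = 93.7 / 94.8 × 100 = 98.8397

98.8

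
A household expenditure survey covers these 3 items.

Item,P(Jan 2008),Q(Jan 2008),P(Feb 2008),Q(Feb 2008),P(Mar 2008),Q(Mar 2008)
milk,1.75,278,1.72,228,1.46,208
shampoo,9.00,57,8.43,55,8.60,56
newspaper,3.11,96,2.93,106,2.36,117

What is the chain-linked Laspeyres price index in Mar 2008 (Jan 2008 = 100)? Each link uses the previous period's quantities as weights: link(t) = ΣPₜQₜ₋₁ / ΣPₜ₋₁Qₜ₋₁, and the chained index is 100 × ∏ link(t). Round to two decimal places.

Link Jan 2008→Feb 2008:
ΣP(Feb 2008)Q(Jan 2008) = 1.72×278 + 8.43×57 + 2.93×96 = 478.16 + 480.51 + 281.28 = 1239.95
ΣP(Jan 2008)Q(Jan 2008) = 1.75×278 + 9.00×57 + 3.11×96 = 486.5 + 513 + 298.56 = 1298.06
link = 1239.95/1298.06 = 0.955233
Link Feb 2008→Mar 2008:
ΣP(Mar 2008)Q(Feb 2008) = 1.46×228 + 8.60×55 + 2.36×106 = 332.88 + 473 + 250.16 = 1056.04
ΣP(Feb 2008)Q(Feb 2008) = 1.72×228 + 8.43×55 + 2.93×106 = 392.16 + 463.65 + 310.58 = 1166.39
link = 1056.04/1166.39 = 0.905392
Chained index = 100 × 0.955233 × 0.905392 = 86.4860

86.49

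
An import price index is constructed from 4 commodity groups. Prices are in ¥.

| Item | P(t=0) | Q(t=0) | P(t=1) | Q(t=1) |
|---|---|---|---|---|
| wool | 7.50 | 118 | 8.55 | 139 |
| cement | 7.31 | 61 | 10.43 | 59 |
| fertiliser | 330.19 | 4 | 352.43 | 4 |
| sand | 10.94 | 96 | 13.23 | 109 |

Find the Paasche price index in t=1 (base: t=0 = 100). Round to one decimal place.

Paasche price index uses current-period quantities as weights.
ΣP(t=1)·Q(t=1) = 8.55×139 + 10.43×59 + 352.43×4 + 13.23×109 = 1188.45 + 615.37 + 1409.72 + 1442.07 = 4655.61
ΣP(t=0)·Q(t=1) = 7.50×139 + 7.31×59 + 330.19×4 + 10.94×109 = 1042.5 + 431.29 + 1320.76 + 1192.46 = 3987.01
Index = 4655.61 / 3987.01 × 100 = 116.7695

116.8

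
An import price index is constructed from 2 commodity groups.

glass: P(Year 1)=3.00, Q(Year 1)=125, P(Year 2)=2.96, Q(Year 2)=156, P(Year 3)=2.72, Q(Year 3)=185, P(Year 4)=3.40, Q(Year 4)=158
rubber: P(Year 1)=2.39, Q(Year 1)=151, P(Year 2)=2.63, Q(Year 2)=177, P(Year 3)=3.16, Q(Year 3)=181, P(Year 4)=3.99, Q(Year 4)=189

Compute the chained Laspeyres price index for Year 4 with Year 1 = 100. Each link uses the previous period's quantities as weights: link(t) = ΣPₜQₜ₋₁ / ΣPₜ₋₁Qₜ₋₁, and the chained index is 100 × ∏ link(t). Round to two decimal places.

138.97

Link Year 1→Year 2:
ΣP(Year 2)Q(Year 1) = 2.96×125 + 2.63×151 = 370 + 397.13 = 767.13
ΣP(Year 1)Q(Year 1) = 3.00×125 + 2.39×151 = 375 + 360.89 = 735.89
link = 767.13/735.89 = 1.042452
Link Year 2→Year 3:
ΣP(Year 3)Q(Year 2) = 2.72×156 + 3.16×177 = 424.32 + 559.32 = 983.64
ΣP(Year 2)Q(Year 2) = 2.96×156 + 2.63×177 = 461.76 + 465.51 = 927.27
link = 983.64/927.27 = 1.060791
Link Year 3→Year 4:
ΣP(Year 4)Q(Year 3) = 3.40×185 + 3.99×181 = 629 + 722.19 = 1351.19
ΣP(Year 3)Q(Year 3) = 2.72×185 + 3.16×181 = 503.2 + 571.96 = 1075.16
link = 1351.19/1075.16 = 1.256734
Chained index = 100 × 1.042452 × 1.060791 × 1.256734 = 138.9727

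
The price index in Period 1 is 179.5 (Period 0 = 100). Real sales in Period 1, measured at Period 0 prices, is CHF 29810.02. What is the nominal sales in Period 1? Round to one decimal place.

53509.0

Nominal = Real × (Index/100) = 29810.02 × (179.5/100)
        = 29810.02 × 1.795 = 53508.9859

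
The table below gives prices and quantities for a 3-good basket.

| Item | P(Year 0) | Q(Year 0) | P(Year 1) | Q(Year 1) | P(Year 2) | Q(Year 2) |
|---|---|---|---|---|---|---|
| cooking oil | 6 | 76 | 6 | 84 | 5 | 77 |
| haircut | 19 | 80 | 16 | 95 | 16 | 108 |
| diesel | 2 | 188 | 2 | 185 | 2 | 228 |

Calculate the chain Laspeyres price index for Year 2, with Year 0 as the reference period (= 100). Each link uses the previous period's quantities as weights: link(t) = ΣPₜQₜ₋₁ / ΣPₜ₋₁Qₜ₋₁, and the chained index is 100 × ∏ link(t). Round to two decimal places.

86.65

Link Year 0→Year 1:
ΣP(Year 1)Q(Year 0) = 6×76 + 16×80 + 2×188 = 456 + 1280 + 376 = 2112
ΣP(Year 0)Q(Year 0) = 6×76 + 19×80 + 2×188 = 456 + 1520 + 376 = 2352
link = 2112/2352 = 0.897959
Link Year 1→Year 2:
ΣP(Year 2)Q(Year 1) = 5×84 + 16×95 + 2×185 = 420 + 1520 + 370 = 2310
ΣP(Year 1)Q(Year 1) = 6×84 + 16×95 + 2×185 = 504 + 1520 + 370 = 2394
link = 2310/2394 = 0.964912
Chained index = 100 × 0.897959 × 0.964912 = 86.6452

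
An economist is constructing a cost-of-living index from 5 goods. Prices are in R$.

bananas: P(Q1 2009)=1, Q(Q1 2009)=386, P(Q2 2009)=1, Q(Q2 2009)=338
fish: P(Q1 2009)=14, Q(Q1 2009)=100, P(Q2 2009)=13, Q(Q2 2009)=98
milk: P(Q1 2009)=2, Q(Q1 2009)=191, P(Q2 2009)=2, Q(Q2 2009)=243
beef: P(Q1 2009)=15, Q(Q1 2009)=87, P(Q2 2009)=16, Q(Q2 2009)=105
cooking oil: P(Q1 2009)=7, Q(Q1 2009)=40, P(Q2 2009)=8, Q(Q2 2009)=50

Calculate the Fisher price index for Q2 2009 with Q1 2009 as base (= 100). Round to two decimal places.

101.05

Laspeyres component (base-period weights):
ΣP(Q2 2009)Q(Q1 2009) = 1×386 + 13×100 + 2×191 + 16×87 + 8×40 = 386 + 1300 + 382 + 1392 + 320 = 3780
ΣP(Q1 2009)Q(Q1 2009) = 1×386 + 14×100 + 2×191 + 15×87 + 7×40 = 386 + 1400 + 382 + 1305 + 280 = 3753
L = 3780 / 3753 × 100 = 100.7194
Paasche component (current-period weights):
ΣP(Q2 2009)Q(Q2 2009) = 1×338 + 13×98 + 2×243 + 16×105 + 8×50 = 338 + 1274 + 486 + 1680 + 400 = 4178
ΣP(Q1 2009)Q(Q2 2009) = 1×338 + 14×98 + 2×243 + 15×105 + 7×50 = 338 + 1372 + 486 + 1575 + 350 = 4121
P = 4178 / 4121 × 100 = 101.3832
Fisher = √(L × P) = √(100.7194 × 101.3832) = 101.0507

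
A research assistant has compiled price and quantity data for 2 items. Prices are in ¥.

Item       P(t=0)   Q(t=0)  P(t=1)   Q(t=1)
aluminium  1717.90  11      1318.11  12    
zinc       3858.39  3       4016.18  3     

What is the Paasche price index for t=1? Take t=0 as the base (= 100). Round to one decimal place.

86.6

Paasche price index uses current-period quantities as weights.
ΣP(t=1)·Q(t=1) = 1318.11×12 + 4016.18×3 = 15817.32 + 12048.54 = 27865.86
ΣP(t=0)·Q(t=1) = 1717.90×12 + 3858.39×3 = 20614.8 + 11575.17 = 32189.97
Index = 27865.86 / 32189.97 × 100 = 86.5669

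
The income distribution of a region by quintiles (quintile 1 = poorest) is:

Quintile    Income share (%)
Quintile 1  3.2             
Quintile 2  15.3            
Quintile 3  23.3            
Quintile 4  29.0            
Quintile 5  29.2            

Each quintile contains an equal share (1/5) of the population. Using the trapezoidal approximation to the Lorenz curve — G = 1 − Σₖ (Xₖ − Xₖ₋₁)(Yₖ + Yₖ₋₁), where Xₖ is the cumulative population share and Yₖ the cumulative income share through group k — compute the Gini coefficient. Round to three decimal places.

Cumulative income shares Yₖ: 0.0320, 0.1850, 0.4180, 0.7080, 1.0000
Σ (Xₖ−Xₖ₋₁)(Yₖ+Yₖ₋₁) = (1/5)(0.0320+0.0000) + (1/5)(0.1850+0.0320) + (1/5)(0.4180+0.1850) + (1/5)(0.7080+0.4180) + (1/5)(1.0000+0.7080)
  = 0.0064 + 0.0434 + 0.1206 + 0.2252 + 0.3416 = 0.7372
G = 1 − 0.7372 = 0.2628

0.263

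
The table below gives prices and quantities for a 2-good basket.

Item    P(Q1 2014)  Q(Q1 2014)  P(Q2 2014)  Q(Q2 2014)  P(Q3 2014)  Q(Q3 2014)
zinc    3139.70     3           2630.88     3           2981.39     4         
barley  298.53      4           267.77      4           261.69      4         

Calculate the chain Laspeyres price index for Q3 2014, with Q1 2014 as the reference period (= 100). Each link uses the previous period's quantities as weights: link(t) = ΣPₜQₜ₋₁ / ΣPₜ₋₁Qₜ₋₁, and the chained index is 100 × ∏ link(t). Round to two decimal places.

Link Q1 2014→Q2 2014:
ΣP(Q2 2014)Q(Q1 2014) = 2630.88×3 + 267.77×4 = 7892.64 + 1071.08 = 8963.72
ΣP(Q1 2014)Q(Q1 2014) = 3139.70×3 + 298.53×4 = 9419.1 + 1194.12 = 10613.22
link = 8963.72/10613.22 = 0.844581
Link Q2 2014→Q3 2014:
ΣP(Q3 2014)Q(Q2 2014) = 2981.39×3 + 261.69×4 = 8944.17 + 1046.76 = 9990.93
ΣP(Q2 2014)Q(Q2 2014) = 2630.88×3 + 267.77×4 = 7892.64 + 1071.08 = 8963.72
link = 9990.93/8963.72 = 1.114596
Chained index = 100 × 0.844581 × 1.114596 = 94.1367

94.14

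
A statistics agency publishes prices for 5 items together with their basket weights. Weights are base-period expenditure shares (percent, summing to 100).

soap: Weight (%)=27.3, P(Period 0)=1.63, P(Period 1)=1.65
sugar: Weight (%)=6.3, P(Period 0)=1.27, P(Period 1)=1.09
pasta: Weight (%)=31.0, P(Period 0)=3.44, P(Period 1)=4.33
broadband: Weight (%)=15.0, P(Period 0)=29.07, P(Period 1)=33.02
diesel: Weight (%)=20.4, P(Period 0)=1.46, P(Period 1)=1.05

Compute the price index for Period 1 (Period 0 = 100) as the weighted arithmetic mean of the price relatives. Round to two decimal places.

soap: 27.3 × (1.65/1.63) = 27.3 × 1.012270 = 27.6350
sugar: 6.3 × (1.09/1.27) = 6.3 × 0.858268 = 5.4071
pasta: 31.0 × (4.33/3.44) = 31.0 × 1.258721 = 39.0203
broadband: 15.0 × (33.02/29.07) = 15.0 × 1.135879 = 17.0382
diesel: 20.4 × (1.05/1.46) = 20.4 × 0.719178 = 14.6712
Index = Σ wᵢ·(p₁ᵢ/p₀ᵢ) = 27.6350 + 5.4071 + 39.0203 + 17.0382 + 14.6712 = 103.7718

103.77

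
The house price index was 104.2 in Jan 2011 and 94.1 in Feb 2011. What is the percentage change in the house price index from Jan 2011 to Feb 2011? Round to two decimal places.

-9.69%

Change = (94.1 − 104.2) / 104.2 × 100
       = -10.1 / 104.2 × 100 = -9.6929%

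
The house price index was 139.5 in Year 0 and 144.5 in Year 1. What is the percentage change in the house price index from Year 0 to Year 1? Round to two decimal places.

Change = (144.5 − 139.5) / 139.5 × 100
       = 5.0 / 139.5 × 100 = 3.5842%

3.58%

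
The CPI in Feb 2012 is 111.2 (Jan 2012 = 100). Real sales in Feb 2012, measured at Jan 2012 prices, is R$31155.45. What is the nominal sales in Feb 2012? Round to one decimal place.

Nominal = Real × (Index/100) = 31155.45 × (111.2/100)
        = 31155.45 × 1.112 = 34644.8604

34644.9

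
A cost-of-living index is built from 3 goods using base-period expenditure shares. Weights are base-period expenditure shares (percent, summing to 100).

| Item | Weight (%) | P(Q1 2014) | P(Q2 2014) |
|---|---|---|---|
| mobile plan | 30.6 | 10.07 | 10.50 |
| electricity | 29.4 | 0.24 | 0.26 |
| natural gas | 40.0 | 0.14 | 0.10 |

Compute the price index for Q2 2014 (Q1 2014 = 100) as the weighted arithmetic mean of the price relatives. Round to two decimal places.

92.33

mobile plan: 30.6 × (10.50/10.07) = 30.6 × 1.042701 = 31.9067
electricity: 29.4 × (0.26/0.24) = 29.4 × 1.083333 = 31.8500
natural gas: 40.0 × (0.10/0.14) = 40.0 × 0.714286 = 28.5714
Index = Σ wᵢ·(p₁ᵢ/p₀ᵢ) = 31.9067 + 31.8500 + 28.5714 = 92.3281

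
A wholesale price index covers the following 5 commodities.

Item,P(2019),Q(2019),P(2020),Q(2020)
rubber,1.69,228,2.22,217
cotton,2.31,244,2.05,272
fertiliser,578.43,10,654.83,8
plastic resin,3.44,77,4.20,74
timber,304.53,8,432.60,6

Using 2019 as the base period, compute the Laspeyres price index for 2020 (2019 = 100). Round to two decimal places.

Laspeyres price index uses base-period quantities as weights.
ΣP(2020)·Q(2019) = 2.22×228 + 2.05×244 + 654.83×10 + 4.20×77 + 432.60×8 = 506.16 + 500.2 + 6548.3 + 323.4 + 3460.8 = 11338.86
ΣP(2019)·Q(2019) = 1.69×228 + 2.31×244 + 578.43×10 + 3.44×77 + 304.53×8 = 385.32 + 563.64 + 5784.3 + 264.88 + 2436.24 = 9434.38
Index = 11338.86 / 9434.38 × 100 = 120.1866

120.19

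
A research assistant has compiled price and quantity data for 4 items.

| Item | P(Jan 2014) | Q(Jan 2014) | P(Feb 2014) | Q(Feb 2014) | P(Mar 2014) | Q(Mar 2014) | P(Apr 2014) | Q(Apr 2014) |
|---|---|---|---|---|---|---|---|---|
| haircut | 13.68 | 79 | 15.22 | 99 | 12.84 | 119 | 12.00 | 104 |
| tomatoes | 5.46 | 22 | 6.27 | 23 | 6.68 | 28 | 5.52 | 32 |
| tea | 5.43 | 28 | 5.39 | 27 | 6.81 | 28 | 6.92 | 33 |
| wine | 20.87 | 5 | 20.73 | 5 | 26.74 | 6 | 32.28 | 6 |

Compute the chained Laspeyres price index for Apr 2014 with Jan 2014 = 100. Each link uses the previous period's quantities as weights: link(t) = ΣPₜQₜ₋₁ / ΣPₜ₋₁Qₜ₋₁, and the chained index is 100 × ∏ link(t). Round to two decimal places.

95.69

Link Jan 2014→Feb 2014:
ΣP(Feb 2014)Q(Jan 2014) = 15.22×79 + 6.27×22 + 5.39×28 + 20.73×5 = 1202.38 + 137.94 + 150.92 + 103.65 = 1594.89
ΣP(Jan 2014)Q(Jan 2014) = 13.68×79 + 5.46×22 + 5.43×28 + 20.87×5 = 1080.72 + 120.12 + 152.04 + 104.35 = 1457.23
link = 1594.89/1457.23 = 1.094467
Link Feb 2014→Mar 2014:
ΣP(Mar 2014)Q(Feb 2014) = 12.84×99 + 6.68×23 + 6.81×27 + 26.74×5 = 1271.16 + 153.64 + 183.87 + 133.7 = 1742.37
ΣP(Feb 2014)Q(Feb 2014) = 15.22×99 + 6.27×23 + 5.39×27 + 20.73×5 = 1506.78 + 144.21 + 145.53 + 103.65 = 1900.17
link = 1742.37/1900.17 = 0.916955
Link Mar 2014→Apr 2014:
ΣP(Apr 2014)Q(Mar 2014) = 12.00×119 + 5.52×28 + 6.92×28 + 32.28×6 = 1428 + 154.56 + 193.76 + 193.68 = 1970
ΣP(Mar 2014)Q(Mar 2014) = 12.84×119 + 6.68×28 + 6.81×28 + 26.74×6 = 1527.96 + 187.04 + 190.68 + 160.44 = 2066.12
link = 1970/2066.12 = 0.953478
Chained index = 100 × 1.094467 × 0.916955 × 0.953478 = 95.6888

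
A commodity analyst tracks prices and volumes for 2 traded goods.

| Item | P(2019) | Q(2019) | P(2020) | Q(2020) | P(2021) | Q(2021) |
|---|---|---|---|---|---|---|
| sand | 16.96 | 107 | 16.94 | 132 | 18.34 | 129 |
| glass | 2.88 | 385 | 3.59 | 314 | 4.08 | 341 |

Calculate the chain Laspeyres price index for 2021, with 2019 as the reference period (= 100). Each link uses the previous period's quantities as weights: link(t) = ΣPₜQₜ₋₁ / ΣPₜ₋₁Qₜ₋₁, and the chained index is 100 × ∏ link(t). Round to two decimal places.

Link 2019→2020:
ΣP(2020)Q(2019) = 16.94×107 + 3.59×385 = 1812.58 + 1382.15 = 3194.73
ΣP(2019)Q(2019) = 16.96×107 + 2.88×385 = 1814.72 + 1108.8 = 2923.52
link = 3194.73/2923.52 = 1.092768
Link 2020→2021:
ΣP(2021)Q(2020) = 18.34×132 + 4.08×314 = 2420.88 + 1281.12 = 3702
ΣP(2020)Q(2020) = 16.94×132 + 3.59×314 = 2236.08 + 1127.26 = 3363.34
link = 3702/3363.34 = 1.100692
Chained index = 100 × 1.092768 × 1.100692 = 120.2801

120.28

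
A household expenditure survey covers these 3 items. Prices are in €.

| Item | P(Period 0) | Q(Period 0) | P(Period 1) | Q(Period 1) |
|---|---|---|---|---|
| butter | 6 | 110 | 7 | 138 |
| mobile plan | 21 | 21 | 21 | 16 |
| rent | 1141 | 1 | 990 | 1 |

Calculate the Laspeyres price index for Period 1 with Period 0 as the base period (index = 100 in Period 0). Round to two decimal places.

98.17

Laspeyres price index uses base-period quantities as weights.
ΣP(Period 1)·Q(Period 0) = 7×110 + 21×21 + 990×1 = 770 + 441 + 990 = 2201
ΣP(Period 0)·Q(Period 0) = 6×110 + 21×21 + 1141×1 = 660 + 441 + 1141 = 2242
Index = 2201 / 2242 × 100 = 98.1713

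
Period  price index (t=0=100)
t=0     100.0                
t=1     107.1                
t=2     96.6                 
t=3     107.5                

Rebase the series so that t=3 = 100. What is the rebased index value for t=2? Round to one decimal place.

89.9

Rebased(t=2) = 96.6 / 107.5 × 100 = 89.8605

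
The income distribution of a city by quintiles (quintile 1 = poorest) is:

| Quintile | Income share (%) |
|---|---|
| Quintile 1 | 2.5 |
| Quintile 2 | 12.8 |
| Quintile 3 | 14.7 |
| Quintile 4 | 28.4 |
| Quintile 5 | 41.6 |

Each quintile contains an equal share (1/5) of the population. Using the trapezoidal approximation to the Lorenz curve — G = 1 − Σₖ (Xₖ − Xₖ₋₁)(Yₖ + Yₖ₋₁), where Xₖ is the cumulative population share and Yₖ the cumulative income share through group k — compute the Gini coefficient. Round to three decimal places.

0.375

Cumulative income shares Yₖ: 0.0250, 0.1530, 0.3000, 0.5840, 1.0000
Σ (Xₖ−Xₖ₋₁)(Yₖ+Yₖ₋₁) = (1/5)(0.0250+0.0000) + (1/5)(0.1530+0.0250) + (1/5)(0.3000+0.1530) + (1/5)(0.5840+0.3000) + (1/5)(1.0000+0.5840)
  = 0.0050 + 0.0356 + 0.0906 + 0.1768 + 0.3168 = 0.6248
G = 1 − 0.6248 = 0.3752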